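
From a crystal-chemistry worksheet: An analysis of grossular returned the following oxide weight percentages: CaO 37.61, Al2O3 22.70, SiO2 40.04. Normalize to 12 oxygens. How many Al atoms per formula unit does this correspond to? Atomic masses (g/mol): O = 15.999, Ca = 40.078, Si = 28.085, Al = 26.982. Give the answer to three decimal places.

CaO: 37.61/56.077 = 0.67068 mol → 0.67068 mol Ca, 0.67068 mol O.
Al2O3: 22.70/101.961 = 0.22263 mol → 0.44526 mol Al, 0.66789 mol O.
SiO2: 40.04/60.083 = 0.66641 mol → 0.66641 mol Si, 1.33282 mol O.
Total oxygen = 2.67139 mol. Normalization factor = 12/2.67139 = 4.49204.
Al per 12 O = 0.44526 × 4.49204 = 2.000.

2.000 Al apfu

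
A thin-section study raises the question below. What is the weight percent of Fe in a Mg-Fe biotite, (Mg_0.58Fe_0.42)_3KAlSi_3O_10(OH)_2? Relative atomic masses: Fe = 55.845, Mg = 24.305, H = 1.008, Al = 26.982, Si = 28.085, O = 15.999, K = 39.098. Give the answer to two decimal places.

15.40 wt%

Molar mass of (Mg_0.58Fe_0.42)_3KAlSi_3O_10(OH)_2: 1.74×24.305 + 1.26×55.845 + 1×39.098 + 1×26.982 + 3×28.085 + 12×15.999 + 2×1.008 = 456.994 g/mol.
Mass of Fe per formula unit: 1.26 × 55.845 = 70.365 g.
Weight fraction Fe = 70.365 / 456.994 = 0.1540.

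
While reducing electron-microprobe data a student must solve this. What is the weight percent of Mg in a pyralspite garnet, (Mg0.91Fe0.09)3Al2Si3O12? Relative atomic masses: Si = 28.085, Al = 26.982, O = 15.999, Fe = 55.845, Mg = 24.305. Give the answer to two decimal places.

M((Mg0.91Fe0.09)3Al2Si3O12) = 411.638 g/mol.
Mg contributes 2.73 × 24.305 = 66.353 g per mole.
66.353/411.638 = 0.1612 → 16.12%.

16.12 weight percent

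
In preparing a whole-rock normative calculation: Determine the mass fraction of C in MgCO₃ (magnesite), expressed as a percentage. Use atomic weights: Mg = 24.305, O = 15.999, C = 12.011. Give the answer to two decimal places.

14.25 wt%

M(MgCO₃) = 84.313 g/mol.
C contributes 1 × 12.011 = 12.011 g per mole.
12.011/84.313 = 0.1425 → 14.25%.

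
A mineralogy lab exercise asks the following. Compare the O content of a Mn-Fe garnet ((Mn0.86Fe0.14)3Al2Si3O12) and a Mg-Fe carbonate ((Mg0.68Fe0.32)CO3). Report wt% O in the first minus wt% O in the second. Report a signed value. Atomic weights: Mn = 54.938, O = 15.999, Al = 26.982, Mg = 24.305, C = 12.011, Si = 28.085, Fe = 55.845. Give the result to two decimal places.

-12.09 percentage points

O in (Mn0.86Fe0.14)3Al2Si3O12: molar mass 495.402 g/mol; 12×15.999 = 191.988 g → 38.75 wt%.
O in (Mg0.68Fe0.32)CO3: molar mass 94.406 g/mol; 3×15.999 = 47.997 g → 50.84 wt%.
Difference = 38.75 − 50.84 = -12.09 percentage points.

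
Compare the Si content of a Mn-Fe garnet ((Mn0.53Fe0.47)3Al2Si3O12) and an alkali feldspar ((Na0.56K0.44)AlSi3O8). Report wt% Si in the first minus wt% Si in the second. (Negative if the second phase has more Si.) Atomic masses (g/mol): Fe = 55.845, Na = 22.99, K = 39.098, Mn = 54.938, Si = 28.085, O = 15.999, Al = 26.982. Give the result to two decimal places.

-14.31 percentage points

M((Mn0.53Fe0.47)3Al2Si3O12) = 496.300 g/mol, so wt% Si = 84.255/496.300 × 100 = 16.98%.
M((Na0.56K0.44)AlSi3O8) = 269.307 g/mol, so wt% Si = 84.255/269.307 × 100 = 31.29%.
16.98 − 31.29 = -14.31 pp.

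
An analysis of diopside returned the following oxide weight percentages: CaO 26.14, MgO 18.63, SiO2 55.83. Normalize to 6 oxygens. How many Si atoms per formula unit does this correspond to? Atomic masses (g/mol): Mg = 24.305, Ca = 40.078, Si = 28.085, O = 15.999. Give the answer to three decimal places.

26.14 wt% CaO ÷ 56.077 g/mol = 0.46614 mol, giving 0.46614 Ca and 0.46614 O.
18.63 wt% MgO ÷ 40.304 g/mol = 0.46224 mol, giving 0.46224 Mg and 0.46224 O.
55.83 wt% SiO2 ÷ 60.083 g/mol = 0.92921 mol, giving 0.92921 Si and 1.85842 O.
Oxygen sums to 2.78680; scaling by 6/2.78680 = 2.15301 puts the formula on 6 O.
Si: 0.92921 × 2.15301 = 2.001 atoms per formula unit.

2.001 Si apfu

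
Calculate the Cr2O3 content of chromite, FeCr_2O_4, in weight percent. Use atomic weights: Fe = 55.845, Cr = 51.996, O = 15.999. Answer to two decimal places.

67.90 wt%

Molar mass of FeCr_2O_4 = 1×55.845 + 2×51.996 + 4×15.999 = 223.833 g/mol.
Each formula unit contains 2 Cr, equivalent to 2/2 = 1.0000 mol Cr2O3.
M(Cr2O3) = 2×51.996 + 3×15.999 = 151.989 g/mol.
Mass of Cr2O3 per formula unit = 1.0000 × 151.989 = 151.989 g.
Cr2O3 wt% = 151.989 / 223.833 × 100 = 67.90%.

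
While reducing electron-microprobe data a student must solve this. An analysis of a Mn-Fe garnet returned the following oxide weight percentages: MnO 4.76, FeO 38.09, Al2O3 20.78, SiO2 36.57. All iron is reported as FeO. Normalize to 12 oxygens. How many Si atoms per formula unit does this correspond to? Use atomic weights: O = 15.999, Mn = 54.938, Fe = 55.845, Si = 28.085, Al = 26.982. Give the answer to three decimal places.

3.011 Si apfu

MnO (M=70.937): mol = 0.06710; Mn = 0.06710, O = 0.06710.
FeO (M=71.844): mol = 0.53018; Fe = 0.53018, O = 0.53018.
Al2O3 (M=101.961): mol = 0.20380; Al = 0.40760, O = 0.61140.
SiO2 (M=60.083): mol = 0.60866; Si = 0.60866, O = 1.21732.
ΣO = 2.42600; factor = 12/ΣO = 4.94641.
Si apfu = 0.60866 × 4.94641 = 3.011.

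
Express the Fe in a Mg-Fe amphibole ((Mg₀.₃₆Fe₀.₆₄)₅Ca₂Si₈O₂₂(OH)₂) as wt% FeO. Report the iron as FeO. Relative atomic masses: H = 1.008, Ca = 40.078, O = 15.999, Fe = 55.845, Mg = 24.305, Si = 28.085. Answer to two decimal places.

Formula mass = 913.281 g/mol.
3.20 Fe → 3.2000 mol FeO per formula unit; M(FeO) = 71.844, so FeO mass = 229.901 g.
229.901/913.281 × 100 = 25.17 wt%.

25.17 wt%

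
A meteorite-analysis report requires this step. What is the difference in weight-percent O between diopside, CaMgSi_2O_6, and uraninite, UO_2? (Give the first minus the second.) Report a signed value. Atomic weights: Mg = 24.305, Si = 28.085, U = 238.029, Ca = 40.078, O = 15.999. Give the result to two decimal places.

O in CaMgSi_2O_6: molar mass 216.547 g/mol; 6×15.999 = 95.994 g → 44.33 wt%.
O in UO_2: molar mass 270.027 g/mol; 2×15.999 = 31.998 g → 11.85 wt%.
Difference = 44.33 − 11.85 = 32.48 percentage points.

32.48 percentage points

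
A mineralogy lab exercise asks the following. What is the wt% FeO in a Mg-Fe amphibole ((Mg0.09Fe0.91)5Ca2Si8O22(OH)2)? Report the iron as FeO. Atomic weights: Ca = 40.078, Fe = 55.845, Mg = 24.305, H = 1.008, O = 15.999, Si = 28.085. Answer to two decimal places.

34.20 wt%

M((Mg0.09Fe0.91)5Ca2Si8O22(OH)2) = 955.860 g/mol; M(FeO) = 71.844 g/mol.
Moles FeO per formula unit = 4.55 Fe ÷ 1 = 4.5500.
FeO fraction = (4.5500 × 71.844) / 955.860 = 326.890/955.860 = 0.3420.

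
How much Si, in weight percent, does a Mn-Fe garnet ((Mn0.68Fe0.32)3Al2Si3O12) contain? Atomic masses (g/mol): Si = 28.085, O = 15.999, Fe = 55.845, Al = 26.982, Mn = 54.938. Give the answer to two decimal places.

16.99 weight percent

Formula mass = 2.04·54.938 + 0.96·55.845 + 2·26.982 + 3·28.085 + 12·15.999 = 495.892 g/mol, of which 84.255 g is Si.
So Si makes up 84.255/495.892 = 0.1699 of the mass, i.e. 16.99%.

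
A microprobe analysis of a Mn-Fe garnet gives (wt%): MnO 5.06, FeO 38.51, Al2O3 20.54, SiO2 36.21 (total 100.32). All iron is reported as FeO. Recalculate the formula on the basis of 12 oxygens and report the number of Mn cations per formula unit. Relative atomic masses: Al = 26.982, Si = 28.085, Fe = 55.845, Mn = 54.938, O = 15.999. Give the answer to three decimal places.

MnO: 5.06/70.937 = 0.07133 mol → 0.07133 mol Mn, 0.07133 mol O.
FeO: 38.51/71.844 = 0.53602 mol → 0.53602 mol Fe, 0.53602 mol O.
Al2O3: 20.54/101.961 = 0.20145 mol → 0.40290 mol Al, 0.60435 mol O.
SiO2: 36.21/60.083 = 0.60267 mol → 0.60267 mol Si, 1.20534 mol O.
Total oxygen = 2.41704 mol. Normalization factor = 12/2.41704 = 4.96475.
Mn per 12 O = 0.07133 × 4.96475 = 0.354.

0.354 Mn apfu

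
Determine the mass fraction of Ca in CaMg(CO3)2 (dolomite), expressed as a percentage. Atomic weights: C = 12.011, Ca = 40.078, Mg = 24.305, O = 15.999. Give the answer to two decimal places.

M(CaMg(CO3)2) = 184.399 g/mol.
Ca contributes 1 × 40.078 = 40.078 g per mole.
40.078/184.399 = 0.2173 → 21.73%.

21.73 mass %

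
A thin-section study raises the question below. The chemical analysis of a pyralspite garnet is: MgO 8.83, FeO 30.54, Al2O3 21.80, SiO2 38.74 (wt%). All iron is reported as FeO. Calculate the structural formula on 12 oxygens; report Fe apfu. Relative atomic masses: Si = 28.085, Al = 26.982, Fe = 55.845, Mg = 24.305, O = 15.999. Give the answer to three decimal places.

MgO: 8.83/40.304 = 0.21908 mol → 0.21908 mol Mg, 0.21908 mol O.
FeO: 30.54/71.844 = 0.42509 mol → 0.42509 mol Fe, 0.42509 mol O.
Al2O3: 21.80/101.961 = 0.21381 mol → 0.42762 mol Al, 0.64143 mol O.
SiO2: 38.74/60.083 = 0.64477 mol → 0.64477 mol Si, 1.28954 mol O.
Total oxygen = 2.57514 mol. Normalization factor = 12/2.57514 = 4.65994.
Fe per 12 O = 0.42509 × 4.65994 = 1.981.

1.981 Fe apfu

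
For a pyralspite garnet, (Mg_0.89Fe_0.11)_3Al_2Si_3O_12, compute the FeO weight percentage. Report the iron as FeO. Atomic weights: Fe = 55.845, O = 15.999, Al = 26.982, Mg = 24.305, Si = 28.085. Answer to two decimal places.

5.73 wt%

Molar mass of (Mg_0.89Fe_0.11)_3Al_2Si_3O_12 = 2.67×24.305 + 0.33×55.845 + 2×26.982 + 3×28.085 + 12×15.999 = 413.530 g/mol.
Each formula unit contains 0.33 Fe, equivalent to 0.33/1 = 0.3300 mol FeO.
M(FeO) = 1×55.845 + 1×15.999 = 71.844 g/mol.
Mass of FeO per formula unit = 0.3300 × 71.844 = 23.709 g.
FeO wt% = 23.709 / 413.530 × 100 = 5.73%.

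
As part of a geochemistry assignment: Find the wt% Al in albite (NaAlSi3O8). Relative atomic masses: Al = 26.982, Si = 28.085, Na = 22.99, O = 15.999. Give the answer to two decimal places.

10.29 wt%

M(NaAlSi3O8) = 262.219 g/mol.
Al contributes 1 × 26.982 = 26.982 g per mole.
26.982/262.219 = 0.1029 → 10.29%.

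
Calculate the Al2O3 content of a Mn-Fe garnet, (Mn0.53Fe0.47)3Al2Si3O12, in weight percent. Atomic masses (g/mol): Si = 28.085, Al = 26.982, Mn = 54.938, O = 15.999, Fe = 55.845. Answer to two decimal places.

M((Mn0.53Fe0.47)3Al2Si3O12) = 496.300 g/mol; M(Al2O3) = 101.961 g/mol.
Moles Al2O3 per formula unit = 2 Al ÷ 2 = 1.0000.
Al2O3 fraction = (1.0000 × 101.961) / 496.300 = 101.961/496.300 = 0.2054.

20.54 wt%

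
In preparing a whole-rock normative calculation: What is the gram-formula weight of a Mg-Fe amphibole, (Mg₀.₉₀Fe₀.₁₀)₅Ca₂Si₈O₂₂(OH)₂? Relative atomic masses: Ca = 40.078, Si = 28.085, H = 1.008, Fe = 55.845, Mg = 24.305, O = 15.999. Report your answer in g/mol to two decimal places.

828.12 g/mol

M = 4.50·24.305 + 0.50·55.845 + 2·40.078 + 8·28.085 + 24·15.999 + 2·1.008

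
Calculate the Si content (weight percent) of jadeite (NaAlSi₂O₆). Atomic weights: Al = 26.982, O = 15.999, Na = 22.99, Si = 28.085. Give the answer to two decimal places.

27.79 weight percent

Formula mass = 1×22.99 + 1×26.982 + 2×28.085 + 6×15.999 = 202.136 g/mol, of which 56.170 g is Si.
So Si makes up 56.170/202.136 = 0.2779 of the mass, i.e. 27.79%.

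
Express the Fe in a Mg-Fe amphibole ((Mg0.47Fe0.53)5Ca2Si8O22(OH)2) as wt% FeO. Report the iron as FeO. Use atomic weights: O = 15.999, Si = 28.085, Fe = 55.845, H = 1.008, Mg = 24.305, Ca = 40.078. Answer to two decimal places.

21.25 wt%

Molar mass of (Mg0.47Fe0.53)5Ca2Si8O22(OH)2 = 2.35*24.305 + 2.65*55.845 + 2*40.078 + 8*28.085 + 24*15.999 + 2*1.008 = 895.934 g/mol.
Each formula unit contains 2.65 Fe, equivalent to 2.65/1 = 2.6500 mol FeO.
M(FeO) = 1×55.845 + 1×15.999 = 71.844 g/mol.
Mass of FeO per formula unit = 2.6500 × 71.844 = 190.387 g.
FeO wt% = 190.387 / 895.934 × 100 = 21.25%.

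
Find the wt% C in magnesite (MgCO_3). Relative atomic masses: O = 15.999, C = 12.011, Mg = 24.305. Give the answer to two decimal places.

14.25 mass %

M(MgCO_3) = 84.313 g/mol.
C contributes 1 × 12.011 = 12.011 g per mole.
12.011/84.313 = 0.1425 → 14.25%.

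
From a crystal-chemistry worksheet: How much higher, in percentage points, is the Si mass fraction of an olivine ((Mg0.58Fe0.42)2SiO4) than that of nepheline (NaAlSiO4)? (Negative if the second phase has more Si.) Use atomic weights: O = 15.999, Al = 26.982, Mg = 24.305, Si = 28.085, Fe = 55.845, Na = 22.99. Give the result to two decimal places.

-2.97 percentage points

First mineral: 28.085 g Si in 167.185 g formula = 16.80 wt% Si.
Second mineral: 28.085 g Si in 142.053 g formula = 19.77 wt% Si.
16.80% − 19.77% gives a difference of -2.97 percentage points.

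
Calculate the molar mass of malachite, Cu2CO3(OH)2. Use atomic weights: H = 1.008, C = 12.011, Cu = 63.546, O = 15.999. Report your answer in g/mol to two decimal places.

221.11 g/mol

The formula mass is the sum 2(63.546) + 1(12.011) + 5(15.999) + 2(1.008).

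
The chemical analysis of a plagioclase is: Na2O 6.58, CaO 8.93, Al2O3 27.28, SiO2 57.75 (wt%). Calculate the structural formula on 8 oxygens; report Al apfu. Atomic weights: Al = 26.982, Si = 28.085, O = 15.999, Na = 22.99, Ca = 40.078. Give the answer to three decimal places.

1.432 Al apfu

Na2O (M=61.979): mol = 0.10616; Na = 0.21232, O = 0.10616.
CaO (M=56.077): mol = 0.15925; Ca = 0.15925, O = 0.15925.
Al2O3 (M=101.961): mol = 0.26755; Al = 0.53510, O = 0.80265.
SiO2 (M=60.083): mol = 0.96117; Si = 0.96117, O = 1.92234.
ΣO = 2.99040; factor = 8/ΣO = 2.67523.
Al apfu = 0.53510 × 2.67523 = 1.432.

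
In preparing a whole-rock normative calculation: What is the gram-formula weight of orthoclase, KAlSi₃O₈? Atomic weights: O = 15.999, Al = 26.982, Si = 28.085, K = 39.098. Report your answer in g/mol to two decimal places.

The formula mass is the sum 1·39.098 + 1·26.982 + 3·28.085 + 8·15.999.

278.33 g/mol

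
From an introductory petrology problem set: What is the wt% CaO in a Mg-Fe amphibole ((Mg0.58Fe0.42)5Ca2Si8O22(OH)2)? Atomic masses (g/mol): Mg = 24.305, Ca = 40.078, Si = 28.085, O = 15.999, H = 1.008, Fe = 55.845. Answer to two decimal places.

12.77 wt%

Molar mass of (Mg0.58Fe0.42)5Ca2Si8O22(OH)2 = 2.90×24.305 + 2.10×55.845 + 2×40.078 + 8×28.085 + 24×15.999 + 2×1.008 = 878.587 g/mol.
Each formula unit contains 2 Ca, equivalent to 2/1 = 2.0000 mol CaO.
M(CaO) = 1×40.078 + 1×15.999 = 56.077 g/mol.
Mass of CaO per formula unit = 2.0000 × 56.077 = 112.154 g.
CaO wt% = 112.154 / 878.587 × 100 = 12.77%.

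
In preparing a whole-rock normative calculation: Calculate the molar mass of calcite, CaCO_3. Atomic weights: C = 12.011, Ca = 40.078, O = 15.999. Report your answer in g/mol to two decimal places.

Ca: 1 × 40.078 = 40.0780
C: 1 × 12.011 = 12.0110
O: 3 × 15.999 = 47.9970
Summing the contributions gives the formula mass.

100.09 g/mol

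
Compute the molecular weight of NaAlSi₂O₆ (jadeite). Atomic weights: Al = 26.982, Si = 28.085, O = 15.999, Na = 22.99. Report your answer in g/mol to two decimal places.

202.14 g/mol

Na: 1 × 22.99 = 22.9900
Al: 1 × 26.982 = 26.9820
Si: 2 × 28.085 = 56.1700
O: 6 × 15.999 = 95.9940
Summing the contributions gives the formula mass.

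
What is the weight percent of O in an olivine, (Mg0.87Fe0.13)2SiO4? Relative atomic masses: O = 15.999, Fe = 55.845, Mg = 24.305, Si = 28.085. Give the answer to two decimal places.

42.98 weight percent

Molar mass of (Mg0.87Fe0.13)2SiO4: 1.74×24.305 + 0.26×55.845 + 1×28.085 + 4×15.999 = 148.891 g/mol.
Mass of O per formula unit: 4 × 15.999 = 63.996 g.
Weight fraction O = 63.996 / 148.891 = 0.4298.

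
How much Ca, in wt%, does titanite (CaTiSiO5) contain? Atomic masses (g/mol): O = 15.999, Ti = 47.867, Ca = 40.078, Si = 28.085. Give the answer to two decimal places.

M(CaTiSiO5) = 196.025 g/mol.
Ca contributes 1 × 40.078 = 40.078 g per mole.
40.078/196.025 = 0.2045 → 20.45%.

20.45 wt%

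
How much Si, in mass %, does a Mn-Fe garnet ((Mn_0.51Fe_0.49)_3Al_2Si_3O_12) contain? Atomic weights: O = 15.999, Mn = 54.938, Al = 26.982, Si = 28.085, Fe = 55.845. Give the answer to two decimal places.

Formula mass = 1.53·54.938 + 1.47·55.845 + 2·26.982 + 3·28.085 + 12·15.999 = 496.354 g/mol, of which 84.255 g is Si.
So Si makes up 84.255/496.354 = 0.1697 of the mass, i.e. 16.97%.

16.97 mass %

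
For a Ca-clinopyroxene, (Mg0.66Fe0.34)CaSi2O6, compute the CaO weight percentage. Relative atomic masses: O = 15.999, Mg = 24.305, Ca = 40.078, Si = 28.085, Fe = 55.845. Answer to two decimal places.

24.67 wt%

Molar mass of (Mg0.66Fe0.34)CaSi2O6 = 0.66×24.305 + 0.34×55.845 + 1×40.078 + 2×28.085 + 6×15.999 = 227.271 g/mol.
Each formula unit contains 1 Ca, equivalent to 1/1 = 1.0000 mol CaO.
M(CaO) = 1×40.078 + 1×15.999 = 56.077 g/mol.
Mass of CaO per formula unit = 1.0000 × 56.077 = 56.077 g.
CaO wt% = 56.077 / 227.271 × 100 = 24.67%.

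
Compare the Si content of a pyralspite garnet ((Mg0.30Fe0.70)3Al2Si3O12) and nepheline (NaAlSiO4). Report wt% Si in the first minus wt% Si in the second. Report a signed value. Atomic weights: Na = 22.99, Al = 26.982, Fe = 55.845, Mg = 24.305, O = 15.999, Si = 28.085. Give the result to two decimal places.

First mineral: 84.255 g Si in 469.356 g formula = 17.95 wt% Si.
Second mineral: 28.085 g Si in 142.053 g formula = 19.77 wt% Si.
17.95% − 19.77% gives a difference of -1.82 percentage points.

-1.82 percentage points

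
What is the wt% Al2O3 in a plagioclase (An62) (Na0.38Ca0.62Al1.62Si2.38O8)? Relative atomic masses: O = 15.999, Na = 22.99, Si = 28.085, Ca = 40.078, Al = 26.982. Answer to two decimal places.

30.35 wt%

Molar mass of Na0.38Ca0.62Al1.62Si2.38O8 = 0.38×22.99 + 0.62×40.078 + 1.62×26.982 + 2.38×28.085 + 8×15.999 = 272.130 g/mol.
Each formula unit contains 1.62 Al, equivalent to 1.62/2 = 0.8100 mol Al2O3.
M(Al2O3) = 2×26.982 + 3×15.999 = 101.961 g/mol.
Mass of Al2O3 per formula unit = 0.8100 × 101.961 = 82.588 g.
Al2O3 wt% = 82.588 / 272.130 × 100 = 30.35%.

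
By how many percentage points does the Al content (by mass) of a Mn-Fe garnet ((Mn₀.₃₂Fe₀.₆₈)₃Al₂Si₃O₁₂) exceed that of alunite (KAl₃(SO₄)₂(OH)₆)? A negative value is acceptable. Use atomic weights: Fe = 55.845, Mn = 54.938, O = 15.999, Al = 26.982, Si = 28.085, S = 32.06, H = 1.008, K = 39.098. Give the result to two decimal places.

M((Mn₀.₃₂Fe₀.₆₈)₃Al₂Si₃O₁₂) = 496.871 g/mol, so wt% Al = 53.964/496.871 × 100 = 10.86%.
M(KAl₃(SO₄)₂(OH)₆) = 414.198 g/mol, so wt% Al = 80.946/414.198 × 100 = 19.54%.
10.86 − 19.54 = -8.68 pp.

-8.68 percentage points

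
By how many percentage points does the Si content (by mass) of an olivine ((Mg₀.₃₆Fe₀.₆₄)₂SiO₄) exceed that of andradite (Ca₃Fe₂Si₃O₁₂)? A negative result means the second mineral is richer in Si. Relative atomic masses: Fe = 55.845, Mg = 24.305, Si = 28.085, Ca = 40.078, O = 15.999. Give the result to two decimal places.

-1.07 percentage points

First mineral: 28.085 g Si in 181.062 g formula = 15.51 wt% Si.
Second mineral: 84.255 g Si in 508.167 g formula = 16.58 wt% Si.
15.51% − 16.58% gives a difference of -1.07 percentage points.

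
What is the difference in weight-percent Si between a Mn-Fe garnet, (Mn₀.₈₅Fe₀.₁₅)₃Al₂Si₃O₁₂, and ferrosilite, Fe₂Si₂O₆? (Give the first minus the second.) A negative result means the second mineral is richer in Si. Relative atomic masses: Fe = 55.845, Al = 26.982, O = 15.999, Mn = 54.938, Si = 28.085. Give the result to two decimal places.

M((Mn₀.₈₅Fe₀.₁₅)₃Al₂Si₃O₁₂) = 495.429 g/mol, so wt% Si = 84.255/495.429 × 100 = 17.01%.
M(Fe₂Si₂O₆) = 263.854 g/mol, so wt% Si = 56.170/263.854 × 100 = 21.29%.
17.01 − 21.29 = -4.28 pp.

-4.28 percentage points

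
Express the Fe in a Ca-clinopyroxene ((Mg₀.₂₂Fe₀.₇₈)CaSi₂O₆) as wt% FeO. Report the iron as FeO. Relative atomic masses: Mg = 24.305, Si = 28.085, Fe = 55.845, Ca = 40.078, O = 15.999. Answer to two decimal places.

M((Mg₀.₂₂Fe₀.₇₈)CaSi₂O₆) = 241.148 g/mol; M(FeO) = 71.844 g/mol.
Moles FeO per formula unit = 0.78 Fe ÷ 1 = 0.7800.
FeO fraction = (0.7800 × 71.844) / 241.148 = 56.038/241.148 = 0.2324.

23.24 wt%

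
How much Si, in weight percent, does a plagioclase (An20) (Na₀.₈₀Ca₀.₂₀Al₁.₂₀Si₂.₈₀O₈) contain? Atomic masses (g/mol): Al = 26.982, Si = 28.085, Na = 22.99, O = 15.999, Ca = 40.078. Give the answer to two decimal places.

Molar mass of Na₀.₈₀Ca₀.₂₀Al₁.₂₀Si₂.₈₀O₈: 0.80*22.99 + 0.20*40.078 + 1.20*26.982 + 2.80*28.085 + 8*15.999 = 265.416 g/mol.
Mass of Si per formula unit: 2.80 × 28.085 = 78.638 g.
Weight fraction Si = 78.638 / 265.416 = 0.2963.

29.63 weight percent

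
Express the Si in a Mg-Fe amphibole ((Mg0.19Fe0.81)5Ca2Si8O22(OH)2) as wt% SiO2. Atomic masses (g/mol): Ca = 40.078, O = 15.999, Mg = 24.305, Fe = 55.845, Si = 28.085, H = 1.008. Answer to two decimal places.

51.13 wt%

Molar mass of (Mg0.19Fe0.81)5Ca2Si8O22(OH)2 = 0.95×24.305 + 4.05×55.845 + 2×40.078 + 8×28.085 + 24×15.999 + 2×1.008 = 940.090 g/mol.
Each formula unit contains 8 Si, equivalent to 8/1 = 8.0000 mol SiO2.
M(SiO2) = 1×28.085 + 2×15.999 = 60.083 g/mol.
Mass of SiO2 per formula unit = 8.0000 × 60.083 = 480.664 g.
SiO2 wt% = 480.664 / 940.090 × 100 = 51.13%.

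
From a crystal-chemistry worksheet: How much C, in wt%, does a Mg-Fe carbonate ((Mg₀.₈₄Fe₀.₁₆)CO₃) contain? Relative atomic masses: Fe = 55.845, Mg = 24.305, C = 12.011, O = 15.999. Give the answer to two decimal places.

13.44 wt%

Molar mass of (Mg₀.₈₄Fe₀.₁₆)CO₃: 0.84·24.305 + 0.16·55.845 + 1·12.011 + 3·15.999 = 89.359 g/mol.
Mass of C per formula unit: 1 × 12.011 = 12.011 g.
Weight fraction C = 12.011 / 89.359 = 0.1344.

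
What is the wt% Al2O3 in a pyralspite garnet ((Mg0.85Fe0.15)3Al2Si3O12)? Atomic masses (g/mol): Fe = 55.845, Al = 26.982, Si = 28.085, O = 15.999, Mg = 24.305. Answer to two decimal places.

M((Mg0.85Fe0.15)3Al2Si3O12) = 417.315 g/mol; M(Al2O3) = 101.961 g/mol.
Moles Al2O3 per formula unit = 2 Al ÷ 2 = 1.0000.
Al2O3 fraction = (1.0000 × 101.961) / 417.315 = 101.961/417.315 = 0.2443.

24.43 wt%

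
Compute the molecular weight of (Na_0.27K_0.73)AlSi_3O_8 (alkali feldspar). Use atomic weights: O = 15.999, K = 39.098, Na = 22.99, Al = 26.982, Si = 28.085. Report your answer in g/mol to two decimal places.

M = 0.27*22.99 + 0.73*39.098 + 1*26.982 + 3*28.085 + 8*15.999

273.98 g/mol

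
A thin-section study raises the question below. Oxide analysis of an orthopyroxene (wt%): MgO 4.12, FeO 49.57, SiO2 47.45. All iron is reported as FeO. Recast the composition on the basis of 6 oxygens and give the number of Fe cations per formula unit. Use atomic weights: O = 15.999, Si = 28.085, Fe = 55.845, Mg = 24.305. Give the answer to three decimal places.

4.12 wt% MgO ÷ 40.304 g/mol = 0.10222 mol, giving 0.10222 Mg and 0.10222 O.
49.57 wt% FeO ÷ 71.844 g/mol = 0.68997 mol, giving 0.68997 Fe and 0.68997 O.
47.45 wt% SiO2 ÷ 60.083 g/mol = 0.78974 mol, giving 0.78974 Si and 1.57948 O.
Oxygen sums to 2.37167; scaling by 6/2.37167 = 2.52986 puts the formula on 6 O.
Fe: 0.68997 × 2.52986 = 1.746 atoms per formula unit.

1.746 Fe apfu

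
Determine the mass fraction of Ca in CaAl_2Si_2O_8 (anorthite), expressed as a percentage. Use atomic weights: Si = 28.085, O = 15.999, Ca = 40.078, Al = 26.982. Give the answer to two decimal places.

14.41 mass %

Molar mass of CaAl_2Si_2O_8: 1·40.078 + 2·26.982 + 2·28.085 + 8·15.999 = 278.204 g/mol.
Mass of Ca per formula unit: 1 × 40.078 = 40.078 g.
Weight fraction Ca = 40.078 / 278.204 = 0.1441.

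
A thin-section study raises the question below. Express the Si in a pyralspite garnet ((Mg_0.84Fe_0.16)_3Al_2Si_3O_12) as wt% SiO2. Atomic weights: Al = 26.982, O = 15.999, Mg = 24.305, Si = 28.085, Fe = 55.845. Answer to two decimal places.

43.09 wt%

Formula mass = 418.261 g/mol.
3 Si → 3.0000 mol SiO2 per formula unit; M(SiO2) = 60.083, so SiO2 mass = 180.249 g.
180.249/418.261 × 100 = 43.09 wt%.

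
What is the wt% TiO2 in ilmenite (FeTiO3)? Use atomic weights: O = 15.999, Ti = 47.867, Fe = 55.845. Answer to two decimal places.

52.64 wt%

Molar mass of FeTiO3 = 1·55.845 + 1·47.867 + 3·15.999 = 151.709 g/mol.
Each formula unit contains 1 Ti, equivalent to 1/1 = 1.0000 mol TiO2.
M(TiO2) = 1×47.867 + 2×15.999 = 79.865 g/mol.
Mass of TiO2 per formula unit = 1.0000 × 79.865 = 79.865 g.
TiO2 wt% = 79.865 / 151.709 × 100 = 52.64%.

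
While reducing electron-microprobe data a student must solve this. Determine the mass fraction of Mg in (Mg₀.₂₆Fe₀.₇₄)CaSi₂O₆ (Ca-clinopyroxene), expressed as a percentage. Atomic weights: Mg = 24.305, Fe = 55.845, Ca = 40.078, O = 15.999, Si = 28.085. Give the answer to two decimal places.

Formula mass = 0.26×24.305 + 0.74×55.845 + 1×40.078 + 2×28.085 + 6×15.999 = 239.887 g/mol, of which 6.319 g is Mg.
So Mg makes up 6.319/239.887 = 0.0263 of the mass, i.e. 2.63%.

2.63 wt%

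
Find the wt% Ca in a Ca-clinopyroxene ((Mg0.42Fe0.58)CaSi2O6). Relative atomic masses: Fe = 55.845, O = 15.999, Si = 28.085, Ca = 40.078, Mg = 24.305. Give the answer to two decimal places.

17.07 mass %

Molar mass of (Mg0.42Fe0.58)CaSi2O6: 0.42×24.305 + 0.58×55.845 + 1×40.078 + 2×28.085 + 6×15.999 = 234.840 g/mol.
Mass of Ca per formula unit: 1 × 40.078 = 40.078 g.
Weight fraction Ca = 40.078 / 234.840 = 0.1707.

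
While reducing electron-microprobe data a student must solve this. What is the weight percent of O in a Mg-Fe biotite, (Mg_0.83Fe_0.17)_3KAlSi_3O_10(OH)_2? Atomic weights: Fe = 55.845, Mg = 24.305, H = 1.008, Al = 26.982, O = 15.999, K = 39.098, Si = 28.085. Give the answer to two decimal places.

44.30 weight percent

M((Mg_0.83Fe_0.17)_3KAlSi_3O_10(OH)_2) = 433.339 g/mol.
O contributes 12 × 15.999 = 191.988 g per mole.
191.988/433.339 = 0.4430 → 44.30%.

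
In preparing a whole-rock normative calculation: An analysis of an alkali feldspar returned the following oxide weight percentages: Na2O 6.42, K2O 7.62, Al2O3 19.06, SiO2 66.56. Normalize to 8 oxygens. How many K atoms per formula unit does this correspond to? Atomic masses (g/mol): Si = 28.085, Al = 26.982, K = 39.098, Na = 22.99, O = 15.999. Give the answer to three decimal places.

0.437 K apfu

6.42 wt% Na2O ÷ 61.979 g/mol = 0.10358 mol, giving 0.20716 Na and 0.10358 O.
7.62 wt% K2O ÷ 94.195 g/mol = 0.08090 mol, giving 0.16180 K and 0.08090 O.
19.06 wt% Al2O3 ÷ 101.961 g/mol = 0.18693 mol, giving 0.37386 Al and 0.56079 O.
66.56 wt% SiO2 ÷ 60.083 g/mol = 1.10780 mol, giving 1.10780 Si and 2.21560 O.
Oxygen sums to 2.96087; scaling by 8/2.96087 = 2.70191 puts the formula on 8 O.
K: 0.16180 × 2.70191 = 0.437 atoms per formula unit.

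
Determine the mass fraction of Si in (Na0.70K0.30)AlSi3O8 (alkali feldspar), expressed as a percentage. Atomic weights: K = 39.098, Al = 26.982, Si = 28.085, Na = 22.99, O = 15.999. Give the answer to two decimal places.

31.55 wt%

Molar mass of (Na0.70K0.30)AlSi3O8: 0.70*22.99 + 0.30*39.098 + 1*26.982 + 3*28.085 + 8*15.999 = 267.051 g/mol.
Mass of Si per formula unit: 3 × 28.085 = 84.255 g.
Weight fraction Si = 84.255 / 267.051 = 0.3155.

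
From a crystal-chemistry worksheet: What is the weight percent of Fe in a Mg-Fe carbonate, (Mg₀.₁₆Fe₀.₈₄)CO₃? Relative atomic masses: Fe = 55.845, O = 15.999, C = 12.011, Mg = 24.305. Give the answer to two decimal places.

M((Mg₀.₁₆Fe₀.₈₄)CO₃) = 110.807 g/mol.
Fe contributes 0.84 × 55.845 = 46.910 g per mole.
46.910/110.807 = 0.4233 → 42.33%.

42.33 wt%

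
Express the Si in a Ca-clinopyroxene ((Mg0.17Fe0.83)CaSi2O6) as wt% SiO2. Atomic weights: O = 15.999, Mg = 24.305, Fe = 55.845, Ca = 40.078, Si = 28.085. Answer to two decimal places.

49.51 wt%

M((Mg0.17Fe0.83)CaSi2O6) = 242.725 g/mol; M(SiO2) = 60.083 g/mol.
Moles SiO2 per formula unit = 2 Si ÷ 1 = 2.0000.
SiO2 fraction = (2.0000 × 60.083) / 242.725 = 120.166/242.725 = 0.4951.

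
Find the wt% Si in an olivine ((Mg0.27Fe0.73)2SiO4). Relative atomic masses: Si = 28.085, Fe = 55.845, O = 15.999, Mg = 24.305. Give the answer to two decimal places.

15.04 wt%

M((Mg0.27Fe0.73)2SiO4) = 186.739 g/mol.
Si contributes 1 × 28.085 = 28.085 g per mole.
28.085/186.739 = 0.1504 → 15.04%.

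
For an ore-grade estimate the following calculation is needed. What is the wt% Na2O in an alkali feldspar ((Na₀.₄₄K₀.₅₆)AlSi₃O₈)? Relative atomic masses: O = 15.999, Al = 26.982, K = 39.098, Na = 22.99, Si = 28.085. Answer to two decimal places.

5.03 wt%

Molar mass of (Na₀.₄₄K₀.₅₆)AlSi₃O₈ = 0.44·22.99 + 0.56·39.098 + 1·26.982 + 3·28.085 + 8·15.999 = 271.239 g/mol.
Each formula unit contains 0.44 Na, equivalent to 0.44/2 = 0.2200 mol Na2O.
M(Na2O) = 2×22.99 + 1×15.999 = 61.979 g/mol.
Mass of Na2O per formula unit = 0.2200 × 61.979 = 13.635 g.
Na2O wt% = 13.635 / 271.239 × 100 = 5.03%.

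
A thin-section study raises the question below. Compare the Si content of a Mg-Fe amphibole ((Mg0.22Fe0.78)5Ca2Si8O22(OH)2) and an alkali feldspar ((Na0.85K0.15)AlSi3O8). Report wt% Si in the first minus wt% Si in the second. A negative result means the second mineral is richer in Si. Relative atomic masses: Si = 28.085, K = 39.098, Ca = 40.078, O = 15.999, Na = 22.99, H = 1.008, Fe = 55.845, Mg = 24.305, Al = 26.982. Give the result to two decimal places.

-7.82 percentage points

Si in (Mg0.22Fe0.78)5Ca2Si8O22(OH)2: molar mass 935.359 g/mol; 8×28.085 = 224.680 g → 24.02 wt%.
Si in (Na0.85K0.15)AlSi3O8: molar mass 264.635 g/mol; 3×28.085 = 84.255 g → 31.84 wt%.
Difference = 24.02 − 31.84 = -7.82 percentage points.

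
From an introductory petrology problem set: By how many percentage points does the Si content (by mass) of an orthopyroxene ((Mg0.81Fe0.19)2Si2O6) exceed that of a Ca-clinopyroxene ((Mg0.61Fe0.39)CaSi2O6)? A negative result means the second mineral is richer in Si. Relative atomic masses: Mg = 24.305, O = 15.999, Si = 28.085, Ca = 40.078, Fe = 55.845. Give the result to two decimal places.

1.86 percentage points

First mineral: 56.170 g Si in 212.759 g formula = 26.40 wt% Si.
Second mineral: 56.170 g Si in 228.848 g formula = 24.54 wt% Si.
26.40% − 24.54% gives a difference of 1.86 percentage points.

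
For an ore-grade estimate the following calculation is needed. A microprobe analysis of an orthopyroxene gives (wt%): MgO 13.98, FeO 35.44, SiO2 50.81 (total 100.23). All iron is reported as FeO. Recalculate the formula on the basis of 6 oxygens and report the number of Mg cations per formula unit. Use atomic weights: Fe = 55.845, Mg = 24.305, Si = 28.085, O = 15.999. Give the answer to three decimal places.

MgO: 13.98/40.304 = 0.34686 mol → 0.34686 mol Mg, 0.34686 mol O.
FeO: 35.44/71.844 = 0.49329 mol → 0.49329 mol Fe, 0.49329 mol O.
SiO2: 50.81/60.083 = 0.84566 mol → 0.84566 mol Si, 1.69132 mol O.
Total oxygen = 2.53147 mol. Normalization factor = 6/2.53147 = 2.37016.
Mg per 6 O = 0.34686 × 2.37016 = 0.822.

0.822 Mg apfu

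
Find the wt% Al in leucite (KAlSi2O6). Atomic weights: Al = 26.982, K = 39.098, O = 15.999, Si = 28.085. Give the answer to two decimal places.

12.36 wt%

Molar mass of KAlSi2O6: 1·39.098 + 1·26.982 + 2·28.085 + 6·15.999 = 218.244 g/mol.
Mass of Al per formula unit: 1 × 26.982 = 26.982 g.
Weight fraction Al = 26.982 / 218.244 = 0.1236.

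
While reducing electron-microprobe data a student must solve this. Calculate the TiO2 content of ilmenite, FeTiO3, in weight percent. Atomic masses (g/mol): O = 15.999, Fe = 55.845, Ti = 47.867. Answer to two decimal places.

Formula mass = 151.709 g/mol.
1 Ti → 1.0000 mol TiO2 per formula unit; M(TiO2) = 79.865, so TiO2 mass = 79.865 g.
79.865/151.709 × 100 = 52.64 wt%.

52.64 wt%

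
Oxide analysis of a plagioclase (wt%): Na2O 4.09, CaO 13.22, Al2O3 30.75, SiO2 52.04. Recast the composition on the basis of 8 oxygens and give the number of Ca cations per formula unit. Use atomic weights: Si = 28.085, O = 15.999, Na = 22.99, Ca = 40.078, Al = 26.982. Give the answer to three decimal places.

Na2O (M=61.979): mol = 0.06599; Na = 0.13198, O = 0.06599.
CaO (M=56.077): mol = 0.23575; Ca = 0.23575, O = 0.23575.
Al2O3 (M=101.961): mol = 0.30159; Al = 0.60318, O = 0.90477.
SiO2 (M=60.083): mol = 0.86614; Si = 0.86614, O = 1.73228.
ΣO = 2.93879; factor = 8/ΣO = 2.72221.
Ca apfu = 0.23575 × 2.72221 = 0.642.

0.642 Ca apfu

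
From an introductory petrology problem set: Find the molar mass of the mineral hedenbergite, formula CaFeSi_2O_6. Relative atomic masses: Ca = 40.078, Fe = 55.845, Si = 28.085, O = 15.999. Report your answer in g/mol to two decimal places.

248.09 g/mol

The formula mass is the sum 1*40.078 + 1*55.845 + 2*28.085 + 6*15.999.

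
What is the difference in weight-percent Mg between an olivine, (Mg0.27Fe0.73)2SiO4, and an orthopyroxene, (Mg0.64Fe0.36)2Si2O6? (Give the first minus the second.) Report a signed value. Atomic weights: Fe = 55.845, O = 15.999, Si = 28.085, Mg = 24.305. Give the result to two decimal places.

-6.89 percentage points

Mg in (Mg0.27Fe0.73)2SiO4: molar mass 186.739 g/mol; 0.54×24.305 = 13.125 g → 7.03 wt%.
Mg in (Mg0.64Fe0.36)2Si2O6: molar mass 223.483 g/mol; 1.28×24.305 = 31.110 g → 13.92 wt%.
Difference = 7.03 − 13.92 = -6.89 percentage points.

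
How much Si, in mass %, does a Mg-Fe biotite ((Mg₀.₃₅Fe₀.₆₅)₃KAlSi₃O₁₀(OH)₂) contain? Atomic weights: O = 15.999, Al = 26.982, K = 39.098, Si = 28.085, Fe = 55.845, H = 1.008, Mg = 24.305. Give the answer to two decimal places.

Molar mass of (Mg₀.₃₅Fe₀.₆₅)₃KAlSi₃O₁₀(OH)₂: 1.05·24.305 + 1.95·55.845 + 1·39.098 + 1·26.982 + 3·28.085 + 12·15.999 + 2·1.008 = 478.757 g/mol.
Mass of Si per formula unit: 3 × 28.085 = 84.255 g.
Weight fraction Si = 84.255 / 478.757 = 0.1760.

17.60 mass %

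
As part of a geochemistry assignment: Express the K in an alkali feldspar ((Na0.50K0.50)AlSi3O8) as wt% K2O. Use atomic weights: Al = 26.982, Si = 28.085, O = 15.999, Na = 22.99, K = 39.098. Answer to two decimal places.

8.71 wt%

Molar mass of (Na0.50K0.50)AlSi3O8 = 0.50·22.99 + 0.50·39.098 + 1·26.982 + 3·28.085 + 8·15.999 = 270.273 g/mol.
Each formula unit contains 0.50 K, equivalent to 0.50/2 = 0.2500 mol K2O.
M(K2O) = 2×39.098 + 1×15.999 = 94.195 g/mol.
Mass of K2O per formula unit = 0.2500 × 94.195 = 23.549 g.
K2O wt% = 23.549 / 270.273 × 100 = 8.71%.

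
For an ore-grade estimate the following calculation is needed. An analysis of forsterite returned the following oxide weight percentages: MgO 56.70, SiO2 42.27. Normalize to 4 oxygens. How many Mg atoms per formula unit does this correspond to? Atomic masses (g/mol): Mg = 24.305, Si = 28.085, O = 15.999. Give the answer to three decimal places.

2.000 Mg apfu

MgO: 56.70/40.304 = 1.40681 mol → 1.40681 mol Mg, 1.40681 mol O.
SiO2: 42.27/60.083 = 0.70353 mol → 0.70353 mol Si, 1.40706 mol O.
Total oxygen = 2.81387 mol. Normalization factor = 4/2.81387 = 1.42153.
Mg per 4 O = 1.40681 × 1.42153 = 2.000.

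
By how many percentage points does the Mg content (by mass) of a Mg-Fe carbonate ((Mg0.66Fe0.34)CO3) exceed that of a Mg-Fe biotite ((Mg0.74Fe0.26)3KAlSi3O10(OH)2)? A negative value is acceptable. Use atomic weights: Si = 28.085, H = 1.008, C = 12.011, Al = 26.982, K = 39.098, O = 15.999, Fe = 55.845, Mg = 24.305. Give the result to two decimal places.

Mg in (Mg0.66Fe0.34)CO3: molar mass 95.037 g/mol; 0.66×24.305 = 16.041 g → 16.88 wt%.
Mg in (Mg0.74Fe0.26)3KAlSi3O10(OH)2: molar mass 441.855 g/mol; 2.22×24.305 = 53.957 g → 12.21 wt%.
Difference = 16.88 − 12.21 = 4.67 percentage points.

4.67 percentage points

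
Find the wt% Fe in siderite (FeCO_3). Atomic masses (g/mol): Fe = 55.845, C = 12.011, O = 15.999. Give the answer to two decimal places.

Formula mass = 1×55.845 + 1×12.011 + 3×15.999 = 115.853 g/mol, of which 55.845 g is Fe.
So Fe makes up 55.845/115.853 = 0.4820 of the mass, i.e. 48.20%.

48.20 mass %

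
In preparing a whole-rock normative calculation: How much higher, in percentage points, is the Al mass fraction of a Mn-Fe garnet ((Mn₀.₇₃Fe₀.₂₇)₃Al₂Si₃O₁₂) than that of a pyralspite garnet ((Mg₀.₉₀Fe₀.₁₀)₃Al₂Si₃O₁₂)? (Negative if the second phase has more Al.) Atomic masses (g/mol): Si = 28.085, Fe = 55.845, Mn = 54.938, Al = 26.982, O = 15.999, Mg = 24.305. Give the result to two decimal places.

-2.19 percentage points

M((Mn₀.₇₃Fe₀.₂₇)₃Al₂Si₃O₁₂) = 495.756 g/mol, so wt% Al = 53.964/495.756 × 100 = 10.89%.
M((Mg₀.₉₀Fe₀.₁₀)₃Al₂Si₃O₁₂) = 412.584 g/mol, so wt% Al = 53.964/412.584 × 100 = 13.08%.
10.89 − 13.08 = -2.19 pp.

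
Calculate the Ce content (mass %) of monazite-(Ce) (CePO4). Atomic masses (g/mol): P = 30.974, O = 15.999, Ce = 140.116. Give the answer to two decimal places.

M(CePO4) = 235.086 g/mol.
Ce contributes 1 × 140.116 = 140.116 g per mole.
140.116/235.086 = 0.5960 → 59.60%.

59.60 mass %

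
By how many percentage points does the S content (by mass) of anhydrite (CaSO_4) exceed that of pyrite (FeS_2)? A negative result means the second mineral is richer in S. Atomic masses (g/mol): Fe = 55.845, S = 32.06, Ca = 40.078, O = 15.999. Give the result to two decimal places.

M(CaSO_4) = 136.134 g/mol, so wt% S = 32.060/136.134 × 100 = 23.55%.
M(FeS_2) = 119.965 g/mol, so wt% S = 64.120/119.965 × 100 = 53.45%.
23.55 − 53.45 = -29.90 pp.

-29.90 percentage points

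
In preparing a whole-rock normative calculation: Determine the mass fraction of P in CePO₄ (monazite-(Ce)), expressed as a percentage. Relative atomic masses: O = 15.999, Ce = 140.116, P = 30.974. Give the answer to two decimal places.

13.18 wt%

Molar mass of CePO₄: 1·140.116 + 1·30.974 + 4·15.999 = 235.086 g/mol.
Mass of P per formula unit: 1 × 30.974 = 30.974 g.
Weight fraction P = 30.974 / 235.086 = 0.1318.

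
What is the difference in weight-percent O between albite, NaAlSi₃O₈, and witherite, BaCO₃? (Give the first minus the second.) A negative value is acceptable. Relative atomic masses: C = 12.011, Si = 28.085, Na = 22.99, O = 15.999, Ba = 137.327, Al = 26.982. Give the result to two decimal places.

M(NaAlSi₃O₈) = 262.219 g/mol, so wt% O = 127.992/262.219 × 100 = 48.81%.
M(BaCO₃) = 197.335 g/mol, so wt% O = 47.997/197.335 × 100 = 24.32%.
48.81 − 24.32 = 24.49 pp.

24.49 percentage points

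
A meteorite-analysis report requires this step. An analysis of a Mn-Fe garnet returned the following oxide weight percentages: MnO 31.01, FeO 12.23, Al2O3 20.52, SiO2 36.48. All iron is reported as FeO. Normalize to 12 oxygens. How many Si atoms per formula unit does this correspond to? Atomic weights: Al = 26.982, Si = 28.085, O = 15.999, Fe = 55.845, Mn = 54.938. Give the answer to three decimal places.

3.004 Si apfu

31.01 wt% MnO ÷ 70.937 g/mol = 0.43715 mol, giving 0.43715 Mn and 0.43715 O.
12.23 wt% FeO ÷ 71.844 g/mol = 0.17023 mol, giving 0.17023 Fe and 0.17023 O.
20.52 wt% Al2O3 ÷ 101.961 g/mol = 0.20125 mol, giving 0.40250 Al and 0.60375 O.
36.48 wt% SiO2 ÷ 60.083 g/mol = 0.60716 mol, giving 0.60716 Si and 1.21432 O.
Oxygen sums to 2.42545; scaling by 12/2.42545 = 4.94754 puts the formula on 12 O.
Si: 0.60716 × 4.94754 = 3.004 atoms per formula unit.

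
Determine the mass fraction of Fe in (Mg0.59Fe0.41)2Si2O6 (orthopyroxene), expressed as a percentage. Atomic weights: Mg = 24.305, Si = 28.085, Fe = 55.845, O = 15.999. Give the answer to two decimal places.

Formula mass = 1.18×24.305 + 0.82×55.845 + 2×28.085 + 6×15.999 = 226.637 g/mol, of which 45.793 g is Fe.
So Fe makes up 45.793/226.637 = 0.2021 of the mass, i.e. 20.21%.

20.21 wt%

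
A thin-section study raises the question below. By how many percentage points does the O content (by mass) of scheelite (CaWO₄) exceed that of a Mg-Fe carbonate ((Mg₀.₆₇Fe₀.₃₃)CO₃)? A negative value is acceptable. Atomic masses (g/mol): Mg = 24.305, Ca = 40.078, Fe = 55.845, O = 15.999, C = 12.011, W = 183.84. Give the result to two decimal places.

-28.44 percentage points

M(CaWO₄) = 287.914 g/mol, so wt% O = 63.996/287.914 × 100 = 22.23%.
M((Mg₀.₆₇Fe₀.₃₃)CO₃) = 94.721 g/mol, so wt% O = 47.997/94.721 × 100 = 50.67%.
22.23 − 50.67 = -28.44 pp.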